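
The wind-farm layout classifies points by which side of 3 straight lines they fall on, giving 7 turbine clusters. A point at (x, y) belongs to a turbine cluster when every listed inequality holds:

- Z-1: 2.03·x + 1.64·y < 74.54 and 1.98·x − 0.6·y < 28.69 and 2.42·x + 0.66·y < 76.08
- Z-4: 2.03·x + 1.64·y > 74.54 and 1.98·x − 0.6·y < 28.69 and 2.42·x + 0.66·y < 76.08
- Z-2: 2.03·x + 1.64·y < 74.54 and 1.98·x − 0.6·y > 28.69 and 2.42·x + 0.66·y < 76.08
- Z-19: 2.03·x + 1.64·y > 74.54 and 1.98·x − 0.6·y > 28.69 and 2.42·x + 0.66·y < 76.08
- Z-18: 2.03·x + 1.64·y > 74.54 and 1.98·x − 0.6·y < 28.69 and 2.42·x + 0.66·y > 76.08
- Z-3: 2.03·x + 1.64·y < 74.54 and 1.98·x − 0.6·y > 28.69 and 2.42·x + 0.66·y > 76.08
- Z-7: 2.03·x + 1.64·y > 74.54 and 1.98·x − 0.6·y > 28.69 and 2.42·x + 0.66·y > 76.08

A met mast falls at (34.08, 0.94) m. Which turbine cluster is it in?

Z-3

2.03·34.08 + 1.64·0.94 = 70.724, which is < 74.54
1.98·34.08 − 0.6·0.94 = 66.914, which is > 28.69
2.42·34.08 + 0.66·0.94 = 83.094, which is > 76.08
This sign pattern matches Z-3.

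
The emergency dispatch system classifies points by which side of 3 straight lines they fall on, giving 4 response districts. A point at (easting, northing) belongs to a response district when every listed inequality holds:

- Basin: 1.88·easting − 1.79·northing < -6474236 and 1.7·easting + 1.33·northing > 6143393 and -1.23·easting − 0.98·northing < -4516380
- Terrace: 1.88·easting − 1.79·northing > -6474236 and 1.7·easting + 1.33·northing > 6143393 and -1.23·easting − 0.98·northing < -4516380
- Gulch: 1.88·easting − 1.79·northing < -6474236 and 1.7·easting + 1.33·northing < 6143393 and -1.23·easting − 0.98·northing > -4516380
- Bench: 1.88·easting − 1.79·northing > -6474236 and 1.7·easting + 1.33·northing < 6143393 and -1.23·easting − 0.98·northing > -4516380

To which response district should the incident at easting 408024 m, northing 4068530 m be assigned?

Gulch

1.88·408024 − 1.79·4068530 = -6515583.580, which is < -6474236
1.7·408024 + 1.33·4068530 = 6104785.700, which is < 6143393
-1.23·408024 − 0.98·4068530 = -4489028.920, which is > -4516380
This sign pattern matches Gulch.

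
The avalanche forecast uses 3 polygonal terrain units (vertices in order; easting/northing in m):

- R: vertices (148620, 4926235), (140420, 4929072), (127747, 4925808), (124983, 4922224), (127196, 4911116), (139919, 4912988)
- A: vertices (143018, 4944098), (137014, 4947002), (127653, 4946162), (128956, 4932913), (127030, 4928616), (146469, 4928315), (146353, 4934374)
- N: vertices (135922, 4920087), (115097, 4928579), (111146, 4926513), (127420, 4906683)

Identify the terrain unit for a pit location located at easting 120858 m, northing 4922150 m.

N

Cast a ray rightward from (120858, 4922150). For each polygon, the edges (by vertex number in listed order) whose endpoints lie on opposite sides of northing = 4922150, where each meets that height, and whether that is right or left of the point:
R: 4–5 at easting≈124997.7 (right), 6–1 at easting≈145936.9 (right) → 2 crossings.
A: no edge straddles that height → 0 crossings.
N: 1–2 at easting≈130862.9 (right), 3–4 at easting≈114726.6 (left) → 1 crossing.
Only N has an odd count, so the point is inside N.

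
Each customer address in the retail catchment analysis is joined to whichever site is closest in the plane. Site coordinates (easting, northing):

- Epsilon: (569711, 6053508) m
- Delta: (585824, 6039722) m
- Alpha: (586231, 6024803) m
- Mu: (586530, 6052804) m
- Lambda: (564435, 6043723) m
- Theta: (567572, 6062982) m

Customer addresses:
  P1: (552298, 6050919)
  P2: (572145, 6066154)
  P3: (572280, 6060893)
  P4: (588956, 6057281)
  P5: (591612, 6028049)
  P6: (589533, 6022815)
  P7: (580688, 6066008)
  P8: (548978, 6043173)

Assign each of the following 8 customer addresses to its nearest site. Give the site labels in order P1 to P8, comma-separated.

Lambda, Theta, Theta, Mu, Alpha, Alpha, Theta, Lambda

P1 → Lambda (d²=199089185.00)
P2 → Theta (d²=30973913.00)
P3 → Theta (d²=26529185.00)
P4 → Mu (d²=25929005.00)
P5 → Alpha (d²=39491677.00)
P6 → Alpha (d²=14855348.00)
P7 → Theta (d²=181186132.00)
P8 → Lambda (d²=239221349.00)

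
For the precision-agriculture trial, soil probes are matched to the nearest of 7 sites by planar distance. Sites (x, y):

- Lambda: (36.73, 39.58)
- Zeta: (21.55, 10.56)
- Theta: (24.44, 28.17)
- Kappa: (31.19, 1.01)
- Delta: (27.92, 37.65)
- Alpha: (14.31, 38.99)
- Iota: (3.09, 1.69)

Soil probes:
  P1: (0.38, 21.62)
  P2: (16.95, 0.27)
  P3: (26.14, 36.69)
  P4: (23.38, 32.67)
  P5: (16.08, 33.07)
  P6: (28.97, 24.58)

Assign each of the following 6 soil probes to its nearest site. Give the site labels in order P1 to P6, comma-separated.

P1 → Iota (d²=404.55)
P2 → Zeta (d²=127.04)
P3 → Delta (d²=4.09)
P4 → Theta (d²=21.37)
P5 → Alpha (d²=38.18)
P6 → Theta (d²=33.41)

Iota, Zeta, Delta, Theta, Alpha, Theta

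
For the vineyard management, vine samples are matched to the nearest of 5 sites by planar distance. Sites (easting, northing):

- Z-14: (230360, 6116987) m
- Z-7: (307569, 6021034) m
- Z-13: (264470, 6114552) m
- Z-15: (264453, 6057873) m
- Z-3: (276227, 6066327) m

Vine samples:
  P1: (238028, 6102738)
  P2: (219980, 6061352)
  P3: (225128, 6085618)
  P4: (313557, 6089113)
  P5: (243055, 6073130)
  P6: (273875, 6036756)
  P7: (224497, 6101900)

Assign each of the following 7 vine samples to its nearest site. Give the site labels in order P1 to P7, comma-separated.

P1 → Z-14 (d²=261832225.00)
P2 → Z-15 (d²=1989951170.00)
P3 → Z-14 (d²=1011387985.00)
P4 → Z-3 (d²=1912730696.00)
P5 → Z-15 (d²=690650453.00)
P6 → Z-15 (d²=534701773.00)
P7 → Z-14 (d²=261992338.00)

Z-14, Z-15, Z-14, Z-3, Z-15, Z-15, Z-14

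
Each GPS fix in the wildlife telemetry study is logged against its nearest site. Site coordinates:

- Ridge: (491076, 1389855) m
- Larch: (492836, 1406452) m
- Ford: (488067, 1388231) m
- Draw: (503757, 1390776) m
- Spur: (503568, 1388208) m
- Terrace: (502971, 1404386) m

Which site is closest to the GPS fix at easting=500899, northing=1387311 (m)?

Spur

Squared distances to each site:
Ridge: 102963265.000; Larch: 431389850.000; Ford: 165506624.000; Draw: 20174389.000; Spur: 7928170.000; Terrace: 295848809.000.
Minimum at Spur.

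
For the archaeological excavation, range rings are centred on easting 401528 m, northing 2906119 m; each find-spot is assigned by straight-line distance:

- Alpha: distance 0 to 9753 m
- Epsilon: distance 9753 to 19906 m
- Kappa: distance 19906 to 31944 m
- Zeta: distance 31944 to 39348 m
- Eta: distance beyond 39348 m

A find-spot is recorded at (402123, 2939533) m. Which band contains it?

Distance = √((402123−401528)² + (2939533−2906119)²) = √(354025.000 + 1116495396.000) = 33419.297 m.
31944 ≤ 33419.297 < 39348 → Zeta.

Zeta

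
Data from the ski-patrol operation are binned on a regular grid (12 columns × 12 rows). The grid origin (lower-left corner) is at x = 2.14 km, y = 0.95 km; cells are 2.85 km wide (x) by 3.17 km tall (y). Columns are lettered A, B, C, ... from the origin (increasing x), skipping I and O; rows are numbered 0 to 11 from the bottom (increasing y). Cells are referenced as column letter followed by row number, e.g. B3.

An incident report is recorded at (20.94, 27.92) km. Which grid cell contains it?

Column index: ⌊(20.94 − 2.14) / 2.85⌋ = ⌊6.596⌋ = 6 → column G
Row offset from origin: ⌊(27.92 − 0.95) / 3.17⌋ = ⌊8.508⌋ = 8 → row 8

G8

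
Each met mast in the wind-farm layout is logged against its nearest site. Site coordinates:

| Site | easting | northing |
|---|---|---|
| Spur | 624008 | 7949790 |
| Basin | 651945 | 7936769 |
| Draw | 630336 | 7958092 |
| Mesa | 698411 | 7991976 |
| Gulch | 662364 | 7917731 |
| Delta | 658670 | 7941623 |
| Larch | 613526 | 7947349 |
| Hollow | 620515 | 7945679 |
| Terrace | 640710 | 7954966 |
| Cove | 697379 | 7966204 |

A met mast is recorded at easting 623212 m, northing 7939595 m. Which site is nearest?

Squared distances to each site:
Spur: 104571641.000; Basin: 833571565.000; Draw: 392890385.000; Mesa: 8398658762.000; Gulch: 2010913600.000; Delta: 1261382548.000; Larch: 153943112.000; Hollow: 44288865.000; Terrace: 542447645.000; Cove: 6208782770.000.
Minimum at Hollow.

Hollow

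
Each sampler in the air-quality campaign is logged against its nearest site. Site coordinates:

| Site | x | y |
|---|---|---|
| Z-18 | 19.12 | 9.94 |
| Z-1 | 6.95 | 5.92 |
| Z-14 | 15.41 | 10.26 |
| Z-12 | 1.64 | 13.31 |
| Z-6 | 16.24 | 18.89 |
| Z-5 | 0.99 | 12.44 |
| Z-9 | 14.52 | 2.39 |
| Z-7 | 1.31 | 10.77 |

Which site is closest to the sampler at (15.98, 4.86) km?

Z-9

Squared distances to each site:
Z-18: 35.666; Z-1: 82.665; Z-14: 29.485; Z-12: 277.038; Z-6: 196.909; Z-5: 282.156; Z-9: 8.233; Z-7: 250.137.
Minimum at Z-9.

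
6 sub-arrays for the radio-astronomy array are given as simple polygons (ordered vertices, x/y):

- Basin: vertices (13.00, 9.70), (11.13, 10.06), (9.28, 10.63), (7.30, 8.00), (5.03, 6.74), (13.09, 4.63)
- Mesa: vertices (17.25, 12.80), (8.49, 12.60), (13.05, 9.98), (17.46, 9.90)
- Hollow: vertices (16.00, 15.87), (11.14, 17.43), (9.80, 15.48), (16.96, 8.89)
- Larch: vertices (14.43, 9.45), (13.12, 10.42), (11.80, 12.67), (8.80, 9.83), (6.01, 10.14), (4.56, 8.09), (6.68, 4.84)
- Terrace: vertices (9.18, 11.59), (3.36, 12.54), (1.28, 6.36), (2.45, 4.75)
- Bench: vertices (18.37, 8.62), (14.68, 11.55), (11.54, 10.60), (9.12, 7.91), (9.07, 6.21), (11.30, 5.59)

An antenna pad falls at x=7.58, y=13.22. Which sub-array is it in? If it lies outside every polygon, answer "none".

none

Cast a ray rightward from (7.58, 13.22). For each polygon, the edges (by vertex number in listed order) whose endpoints lie on opposite sides of y = 13.22, where each meets that height, and whether that is right or left of the point:
Basin: no edge straddles that height → 0 crossings.
Mesa: no edge straddles that height → 0 crossings.
Hollow: 3–4 at x≈12.255 (right), 4–1 at x≈16.364 (right) → 2 crossings.
Larch: no edge straddles that height → 0 crossings.
Terrace: no edge straddles that height → 0 crossings.
Bench: no edge straddles that height → 0 crossings.
All counts are even, so the point lies outside every listed polygon.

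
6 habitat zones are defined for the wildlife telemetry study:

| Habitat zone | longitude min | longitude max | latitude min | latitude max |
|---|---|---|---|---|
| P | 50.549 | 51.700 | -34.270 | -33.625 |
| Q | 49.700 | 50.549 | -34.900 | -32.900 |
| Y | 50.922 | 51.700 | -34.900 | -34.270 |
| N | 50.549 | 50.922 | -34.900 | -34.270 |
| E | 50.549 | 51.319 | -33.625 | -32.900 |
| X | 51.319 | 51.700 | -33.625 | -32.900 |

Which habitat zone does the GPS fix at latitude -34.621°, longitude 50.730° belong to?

N

The point has longitude = 50.730 and latitude = -34.621.
Only N satisfies 50.549 ≤ longitude ≤ 50.922 and -34.900 ≤ latitude ≤ -34.270.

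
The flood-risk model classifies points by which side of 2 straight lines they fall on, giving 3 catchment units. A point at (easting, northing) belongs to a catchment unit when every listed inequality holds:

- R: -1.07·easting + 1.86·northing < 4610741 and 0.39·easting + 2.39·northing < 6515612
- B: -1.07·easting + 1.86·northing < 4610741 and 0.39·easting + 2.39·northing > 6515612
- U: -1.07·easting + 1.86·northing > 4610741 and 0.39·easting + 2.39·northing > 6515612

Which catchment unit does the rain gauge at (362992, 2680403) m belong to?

B

-1.07·362992 + 1.86·2680403 = 4597148.140, which is < 4610741
0.39·362992 + 2.39·2680403 = 6547730.050, which is > 6515612
This sign pattern matches B.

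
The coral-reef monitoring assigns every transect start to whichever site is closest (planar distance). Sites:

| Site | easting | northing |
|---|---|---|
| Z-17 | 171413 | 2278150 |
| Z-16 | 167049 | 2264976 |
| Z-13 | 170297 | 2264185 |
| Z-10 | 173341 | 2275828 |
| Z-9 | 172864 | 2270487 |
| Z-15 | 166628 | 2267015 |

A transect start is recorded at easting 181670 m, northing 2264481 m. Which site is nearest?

Squared distances to each site:
Z-17: 292047610.000; Z-16: 214018666.000; Z-13: 129432745.000; Z-10: 198126650.000; Z-9: 113617672.000; Z-15: 232682920.000.
Minimum at Z-9.

Z-9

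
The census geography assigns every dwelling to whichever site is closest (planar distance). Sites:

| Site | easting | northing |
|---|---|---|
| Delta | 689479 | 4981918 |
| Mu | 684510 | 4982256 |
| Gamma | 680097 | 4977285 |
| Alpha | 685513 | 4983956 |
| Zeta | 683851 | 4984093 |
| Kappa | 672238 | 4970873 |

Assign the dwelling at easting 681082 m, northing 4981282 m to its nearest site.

Mu

Squared distances to each site:
Delta: 70914105.000; Mu: 12699860.000; Gamma: 16946234.000; Alpha: 26784037.000; Zeta: 15569082.000; Kappa: 186563617.000.
Minimum at Mu.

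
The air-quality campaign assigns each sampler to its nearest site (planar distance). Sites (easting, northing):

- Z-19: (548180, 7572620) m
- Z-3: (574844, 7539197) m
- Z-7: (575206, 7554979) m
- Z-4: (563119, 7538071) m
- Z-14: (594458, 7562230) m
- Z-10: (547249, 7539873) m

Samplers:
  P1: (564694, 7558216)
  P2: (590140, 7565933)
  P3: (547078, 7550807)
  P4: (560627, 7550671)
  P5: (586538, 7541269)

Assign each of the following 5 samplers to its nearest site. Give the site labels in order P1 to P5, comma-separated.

Z-7, Z-14, Z-10, Z-4, Z-3

P1 → Z-7 (d²=120980313.00)
P2 → Z-14 (d²=32357333.00)
P3 → Z-10 (d²=119581597.00)
P4 → Z-4 (d²=164970064.00)
P5 → Z-3 (d²=141042820.00)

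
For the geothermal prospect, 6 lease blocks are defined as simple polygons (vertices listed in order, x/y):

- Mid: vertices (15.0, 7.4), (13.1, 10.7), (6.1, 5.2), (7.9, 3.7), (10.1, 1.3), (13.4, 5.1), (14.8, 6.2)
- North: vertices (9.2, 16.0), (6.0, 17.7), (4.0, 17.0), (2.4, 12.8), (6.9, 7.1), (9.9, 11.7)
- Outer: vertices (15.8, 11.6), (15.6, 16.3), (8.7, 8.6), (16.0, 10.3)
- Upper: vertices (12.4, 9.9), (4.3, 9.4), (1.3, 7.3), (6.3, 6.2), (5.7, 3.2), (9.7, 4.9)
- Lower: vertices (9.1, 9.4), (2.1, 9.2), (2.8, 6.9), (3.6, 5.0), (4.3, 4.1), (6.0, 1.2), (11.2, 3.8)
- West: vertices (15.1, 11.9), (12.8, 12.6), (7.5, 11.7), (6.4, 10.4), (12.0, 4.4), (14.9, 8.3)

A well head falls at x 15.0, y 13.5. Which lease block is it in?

Cast a ray rightward from (15.0, 13.5). For each polygon, the edges (by vertex number in listed order) whose endpoints lie on opposite sides of y = 13.5, where each meets that height, and whether that is right or left of the point:
Mid: no edge straddles that height → 0 crossings.
North: 3–4 at x≈2.67 (left), 6–1 at x≈9.61 (left) → 0 crossings.
Outer: 1–2 at x≈15.72 (right), 2–3 at x≈13.09 (left) → 1 crossing.
Upper: no edge straddles that height → 0 crossings.
Lower: no edge straddles that height → 0 crossings.
West: no edge straddles that height → 0 crossings.
Only Outer has an odd count, so the point is inside Outer.

Outer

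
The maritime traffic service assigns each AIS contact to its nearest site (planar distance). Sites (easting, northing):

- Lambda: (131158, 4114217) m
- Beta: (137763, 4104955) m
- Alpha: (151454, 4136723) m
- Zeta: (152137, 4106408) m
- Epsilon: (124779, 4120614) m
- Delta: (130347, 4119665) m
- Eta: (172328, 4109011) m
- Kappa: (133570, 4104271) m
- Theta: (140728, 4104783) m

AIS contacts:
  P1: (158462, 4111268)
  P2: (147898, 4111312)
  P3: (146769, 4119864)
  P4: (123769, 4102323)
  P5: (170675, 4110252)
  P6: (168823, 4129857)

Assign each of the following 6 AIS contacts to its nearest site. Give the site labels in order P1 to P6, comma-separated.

P1 → Zeta (d²=63625225.00)
P2 → Zeta (d²=42018337.00)
P3 → Zeta (d²=209879360.00)
P4 → Kappa (d²=99854305.00)
P5 → Eta (d²=4272490.00)
P6 → Alpha (d²=348824117.00)

Zeta, Zeta, Zeta, Kappa, Eta, Alpha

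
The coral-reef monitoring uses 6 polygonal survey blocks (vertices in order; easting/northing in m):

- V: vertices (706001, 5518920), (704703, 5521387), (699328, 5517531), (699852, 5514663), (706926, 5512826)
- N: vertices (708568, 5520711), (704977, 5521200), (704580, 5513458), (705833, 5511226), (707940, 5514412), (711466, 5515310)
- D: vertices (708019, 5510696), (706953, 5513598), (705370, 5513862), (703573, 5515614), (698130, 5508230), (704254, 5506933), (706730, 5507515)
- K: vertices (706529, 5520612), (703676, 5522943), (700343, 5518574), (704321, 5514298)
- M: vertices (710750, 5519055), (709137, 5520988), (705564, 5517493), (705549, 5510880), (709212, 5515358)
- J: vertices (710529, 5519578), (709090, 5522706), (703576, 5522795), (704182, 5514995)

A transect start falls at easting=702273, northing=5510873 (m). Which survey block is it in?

Cast a ray rightward from (702273, 5510873). For each polygon, the edges (by vertex number in listed order) whose endpoints lie on opposite sides of northing = 5510873, where each meets that height, and whether that is right or left of the point:
V: no edge straddles that height → 0 crossings.
N: no edge straddles that height → 0 crossings.
D: 1–2 at easting≈707954.0 (right), 4–5 at easting≈700078.2 (left) → 1 crossing.
K: no edge straddles that height → 0 crossings.
M: no edge straddles that height → 0 crossings.
J: no edge straddles that height → 0 crossings.
Only D has an odd count, so the point is inside D.

D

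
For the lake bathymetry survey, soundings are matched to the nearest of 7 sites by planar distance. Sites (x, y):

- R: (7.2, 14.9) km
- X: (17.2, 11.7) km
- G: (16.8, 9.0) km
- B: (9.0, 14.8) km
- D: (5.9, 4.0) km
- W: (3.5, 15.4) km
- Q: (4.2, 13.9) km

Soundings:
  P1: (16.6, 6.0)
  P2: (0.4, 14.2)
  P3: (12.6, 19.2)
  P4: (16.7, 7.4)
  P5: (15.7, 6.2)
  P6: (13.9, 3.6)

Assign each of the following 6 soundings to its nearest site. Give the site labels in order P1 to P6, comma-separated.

P1 → G (d²=9.04)
P2 → W (d²=11.05)
P3 → B (d²=32.32)
P4 → G (d²=2.57)
P5 → G (d²=9.05)
P6 → G (d²=37.57)

G, W, B, G, G, G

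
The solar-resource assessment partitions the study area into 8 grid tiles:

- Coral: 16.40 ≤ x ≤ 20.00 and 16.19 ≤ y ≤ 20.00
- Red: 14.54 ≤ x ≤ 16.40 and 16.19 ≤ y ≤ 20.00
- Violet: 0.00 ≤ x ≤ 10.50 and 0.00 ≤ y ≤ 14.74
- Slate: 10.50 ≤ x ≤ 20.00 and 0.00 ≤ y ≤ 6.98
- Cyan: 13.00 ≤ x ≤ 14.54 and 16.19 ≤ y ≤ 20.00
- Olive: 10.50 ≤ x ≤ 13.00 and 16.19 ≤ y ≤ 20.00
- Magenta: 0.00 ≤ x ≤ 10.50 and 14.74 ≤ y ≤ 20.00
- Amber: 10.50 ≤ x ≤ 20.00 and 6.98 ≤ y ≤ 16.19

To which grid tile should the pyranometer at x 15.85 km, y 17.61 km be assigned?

The point has x = 15.85 and y = 17.61.
Only Red satisfies 14.54 ≤ x ≤ 16.40 and 16.19 ≤ y ≤ 20.00.

Red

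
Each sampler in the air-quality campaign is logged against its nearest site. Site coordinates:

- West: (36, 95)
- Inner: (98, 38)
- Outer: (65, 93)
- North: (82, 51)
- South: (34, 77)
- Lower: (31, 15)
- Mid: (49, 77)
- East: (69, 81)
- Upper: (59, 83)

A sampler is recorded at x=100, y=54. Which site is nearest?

Inner

Squared distances to each site:
West: 5777.000; Inner: 260.000; Outer: 2746.000; North: 333.000; South: 4885.000; Lower: 6282.000; Mid: 3130.000; East: 1690.000; Upper: 2522.000.
Minimum at Inner.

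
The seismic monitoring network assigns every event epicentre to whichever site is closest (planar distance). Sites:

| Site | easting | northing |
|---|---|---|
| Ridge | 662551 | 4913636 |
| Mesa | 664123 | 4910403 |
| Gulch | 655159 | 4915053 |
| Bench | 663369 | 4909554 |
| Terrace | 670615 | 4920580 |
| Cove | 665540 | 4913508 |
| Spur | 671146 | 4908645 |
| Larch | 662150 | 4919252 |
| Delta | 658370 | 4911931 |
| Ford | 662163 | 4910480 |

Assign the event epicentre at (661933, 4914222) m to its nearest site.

Squared distances to each site:
Ridge: 725320.000; Mesa: 19380861.000; Gulch: 46577637.000; Bench: 23852320.000; Terrace: 115801288.000; Cove: 13520245.000; Spur: 115982298.000; Larch: 25347989.000; Delta: 17943650.000; Ford: 14055464.000.
Minimum at Ridge.

Ridge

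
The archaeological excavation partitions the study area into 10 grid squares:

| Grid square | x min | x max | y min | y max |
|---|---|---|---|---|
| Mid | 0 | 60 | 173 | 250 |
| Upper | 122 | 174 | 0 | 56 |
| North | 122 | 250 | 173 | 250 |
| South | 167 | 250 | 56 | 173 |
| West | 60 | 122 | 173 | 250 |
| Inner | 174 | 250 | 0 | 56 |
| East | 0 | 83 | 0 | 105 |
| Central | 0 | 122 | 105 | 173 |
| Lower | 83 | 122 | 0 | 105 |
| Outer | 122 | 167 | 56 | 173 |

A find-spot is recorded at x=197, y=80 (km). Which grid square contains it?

The point has x = 197 and y = 80.
Only South satisfies 167 ≤ x ≤ 250 and 56 ≤ y ≤ 173.

South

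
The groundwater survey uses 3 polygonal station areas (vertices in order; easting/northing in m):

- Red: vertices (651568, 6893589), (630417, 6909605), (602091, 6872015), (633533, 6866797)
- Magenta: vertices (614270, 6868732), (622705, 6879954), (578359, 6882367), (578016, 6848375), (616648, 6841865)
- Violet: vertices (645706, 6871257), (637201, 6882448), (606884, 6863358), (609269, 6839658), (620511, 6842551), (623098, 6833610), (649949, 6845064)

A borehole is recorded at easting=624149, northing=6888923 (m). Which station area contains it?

Red

Cast a ray rightward from (624149, 6888923). For each polygon, the edges (by vertex number in listed order) whose endpoints lie on opposite sides of northing = 6888923, where each meets that height, and whether that is right or left of the point:
Red: 2–3 at easting≈614832.0 (left), 4–1 at easting≈648427.1 (right) → 1 crossing.
Magenta: no edge straddles that height → 0 crossings.
Violet: no edge straddles that height → 0 crossings.
Only Red has an odd count, so the point is inside Red.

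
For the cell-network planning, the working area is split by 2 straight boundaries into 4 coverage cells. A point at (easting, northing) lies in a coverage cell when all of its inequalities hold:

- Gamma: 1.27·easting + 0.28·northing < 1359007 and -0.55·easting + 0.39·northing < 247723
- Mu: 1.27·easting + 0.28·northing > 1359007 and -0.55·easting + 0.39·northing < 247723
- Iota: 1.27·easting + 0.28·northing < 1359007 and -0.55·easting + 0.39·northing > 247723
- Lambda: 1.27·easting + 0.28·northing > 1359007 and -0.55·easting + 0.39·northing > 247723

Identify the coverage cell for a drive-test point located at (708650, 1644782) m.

Lambda

1.27·708650 + 0.28·1644782 = 1360524.460, which is > 1359007
-0.55·708650 + 0.39·1644782 = 251707.480, which is > 247723
This sign pattern matches Lambda.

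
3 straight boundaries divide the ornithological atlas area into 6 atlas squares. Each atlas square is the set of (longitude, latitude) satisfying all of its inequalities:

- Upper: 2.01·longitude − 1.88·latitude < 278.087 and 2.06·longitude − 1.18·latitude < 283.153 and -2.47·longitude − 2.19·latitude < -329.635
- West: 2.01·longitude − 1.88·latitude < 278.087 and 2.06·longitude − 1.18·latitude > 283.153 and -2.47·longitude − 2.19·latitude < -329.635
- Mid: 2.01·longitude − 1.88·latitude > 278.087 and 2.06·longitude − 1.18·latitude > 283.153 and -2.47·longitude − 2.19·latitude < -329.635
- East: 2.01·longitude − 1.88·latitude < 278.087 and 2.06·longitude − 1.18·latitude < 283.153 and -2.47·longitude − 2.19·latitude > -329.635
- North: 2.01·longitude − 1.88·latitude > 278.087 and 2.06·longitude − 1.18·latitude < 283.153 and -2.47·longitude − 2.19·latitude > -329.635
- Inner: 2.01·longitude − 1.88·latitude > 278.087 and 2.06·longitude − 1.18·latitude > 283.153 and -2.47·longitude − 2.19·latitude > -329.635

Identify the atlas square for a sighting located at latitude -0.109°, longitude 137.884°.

West

2.01·137.884 − 1.88·-0.109 = 277.352, which is < 278.087
2.06·137.884 − 1.18·-0.109 = 284.170, which is > 283.153
-2.47·137.884 − 2.19·-0.109 = -340.335, which is < -329.635
This sign pattern matches West.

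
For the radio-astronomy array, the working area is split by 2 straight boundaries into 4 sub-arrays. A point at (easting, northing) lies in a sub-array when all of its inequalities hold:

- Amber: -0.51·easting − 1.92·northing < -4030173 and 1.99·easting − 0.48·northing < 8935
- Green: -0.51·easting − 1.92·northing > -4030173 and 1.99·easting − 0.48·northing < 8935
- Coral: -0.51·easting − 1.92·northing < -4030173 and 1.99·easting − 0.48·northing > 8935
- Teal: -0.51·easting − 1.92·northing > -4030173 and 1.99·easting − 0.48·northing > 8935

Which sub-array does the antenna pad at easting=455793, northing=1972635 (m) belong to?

Green

-0.51·455793 − 1.92·1972635 = -4019913.630, which is > -4030173
1.99·455793 − 0.48·1972635 = -39836.730, which is < 8935
This sign pattern matches Green.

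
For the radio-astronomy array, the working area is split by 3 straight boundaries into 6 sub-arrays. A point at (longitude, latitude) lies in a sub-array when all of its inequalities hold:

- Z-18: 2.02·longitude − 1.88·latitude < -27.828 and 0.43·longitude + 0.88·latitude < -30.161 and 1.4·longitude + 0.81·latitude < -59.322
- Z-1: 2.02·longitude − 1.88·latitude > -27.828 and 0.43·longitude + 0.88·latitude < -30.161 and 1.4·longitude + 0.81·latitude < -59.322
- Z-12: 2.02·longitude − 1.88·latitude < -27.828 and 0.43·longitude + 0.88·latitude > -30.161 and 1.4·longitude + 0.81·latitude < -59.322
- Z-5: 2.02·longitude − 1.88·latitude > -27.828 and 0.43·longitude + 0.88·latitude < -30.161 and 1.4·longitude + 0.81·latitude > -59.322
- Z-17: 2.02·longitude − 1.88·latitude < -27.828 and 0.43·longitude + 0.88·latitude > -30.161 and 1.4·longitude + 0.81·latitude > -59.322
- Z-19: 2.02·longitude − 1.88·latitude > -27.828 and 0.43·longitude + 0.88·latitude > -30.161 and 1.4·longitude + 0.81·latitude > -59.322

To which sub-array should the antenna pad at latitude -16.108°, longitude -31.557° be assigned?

Z-17

2.02·-31.557 − 1.88·-16.108 = -33.462, which is < -27.828
0.43·-31.557 + 0.88·-16.108 = -27.745, which is > -30.161
1.4·-31.557 + 0.81·-16.108 = -57.227, which is > -59.322
This sign pattern matches Z-17.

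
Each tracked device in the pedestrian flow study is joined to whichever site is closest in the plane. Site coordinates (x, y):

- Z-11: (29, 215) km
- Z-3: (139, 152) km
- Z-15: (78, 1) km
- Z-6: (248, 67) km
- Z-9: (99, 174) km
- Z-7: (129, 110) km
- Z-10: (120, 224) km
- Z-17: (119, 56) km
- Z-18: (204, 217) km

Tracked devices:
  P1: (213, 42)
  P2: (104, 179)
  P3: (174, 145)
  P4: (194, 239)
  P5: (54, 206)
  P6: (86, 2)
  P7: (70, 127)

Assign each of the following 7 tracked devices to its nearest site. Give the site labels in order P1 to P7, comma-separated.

Z-6, Z-9, Z-3, Z-18, Z-11, Z-15, Z-9

P1 → Z-6 (d²=1850.00)
P2 → Z-9 (d²=50.00)
P3 → Z-3 (d²=1274.00)
P4 → Z-18 (d²=584.00)
P5 → Z-11 (d²=706.00)
P6 → Z-15 (d²=65.00)
P7 → Z-9 (d²=3050.00)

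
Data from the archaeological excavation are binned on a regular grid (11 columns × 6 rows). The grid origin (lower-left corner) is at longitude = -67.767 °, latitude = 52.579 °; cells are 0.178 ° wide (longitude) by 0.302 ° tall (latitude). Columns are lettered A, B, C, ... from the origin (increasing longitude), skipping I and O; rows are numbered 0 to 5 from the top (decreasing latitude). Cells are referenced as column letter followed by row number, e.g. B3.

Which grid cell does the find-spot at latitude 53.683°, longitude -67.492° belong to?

Column index: ⌊(-67.492 − -67.767) / 0.178⌋ = ⌊1.545⌋ = 1 → column B
Row offset from origin: ⌊(53.683 − 52.579) / 0.302⌋ = ⌊3.656⌋ = 3 → row 2 (counted from top)

B2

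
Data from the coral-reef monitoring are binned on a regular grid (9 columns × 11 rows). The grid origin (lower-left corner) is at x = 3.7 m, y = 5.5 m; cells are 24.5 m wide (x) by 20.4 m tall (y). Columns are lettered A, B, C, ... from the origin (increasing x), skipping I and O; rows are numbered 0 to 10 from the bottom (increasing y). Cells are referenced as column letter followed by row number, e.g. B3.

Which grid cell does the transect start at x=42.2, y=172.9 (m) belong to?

Column index: ⌊(42.2 − 3.7) / 24.5⌋ = ⌊1.571⌋ = 1 → column B
Row offset from origin: ⌊(172.9 − 5.5) / 20.4⌋ = ⌊8.206⌋ = 8 → row 8

B8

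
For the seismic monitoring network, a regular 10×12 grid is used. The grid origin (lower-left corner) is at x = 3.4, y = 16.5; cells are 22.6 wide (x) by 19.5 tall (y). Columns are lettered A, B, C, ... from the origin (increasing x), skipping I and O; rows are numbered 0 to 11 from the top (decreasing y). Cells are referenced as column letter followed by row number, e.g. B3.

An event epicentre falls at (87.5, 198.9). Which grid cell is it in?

Column index: ⌊(87.5 − 3.4) / 22.6⌋ = ⌊3.721⌋ = 3 → column D
Row offset from origin: ⌊(198.9 − 16.5) / 19.5⌋ = ⌊9.354⌋ = 9 → row 2 (counted from top)

D2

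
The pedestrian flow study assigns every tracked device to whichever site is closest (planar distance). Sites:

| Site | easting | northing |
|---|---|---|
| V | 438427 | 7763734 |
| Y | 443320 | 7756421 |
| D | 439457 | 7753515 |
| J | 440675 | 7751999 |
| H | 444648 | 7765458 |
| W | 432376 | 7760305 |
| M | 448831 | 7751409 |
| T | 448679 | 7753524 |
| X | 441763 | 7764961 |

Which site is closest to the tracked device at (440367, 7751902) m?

Squared distances to each site:
V: 143759824.000; Y: 29141570.000; D: 3429869.000; J: 104273.000; H: 202092097.000; W: 134466490.000; M: 71882345.000; T: 71720228.000; X: 172486297.000.
Minimum at J.

J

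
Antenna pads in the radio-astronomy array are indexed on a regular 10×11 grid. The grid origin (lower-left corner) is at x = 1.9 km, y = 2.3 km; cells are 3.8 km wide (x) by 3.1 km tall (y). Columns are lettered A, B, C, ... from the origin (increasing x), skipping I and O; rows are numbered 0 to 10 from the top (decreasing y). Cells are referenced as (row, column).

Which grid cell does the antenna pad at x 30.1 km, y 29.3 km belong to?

(2, H)

Column index: ⌊(30.1 − 1.9) / 3.8⌋ = ⌊7.421⌋ = 7 → column H
Row offset from origin: ⌊(29.3 − 2.3) / 3.1⌋ = ⌊8.710⌋ = 8 → row 2 (counted from top)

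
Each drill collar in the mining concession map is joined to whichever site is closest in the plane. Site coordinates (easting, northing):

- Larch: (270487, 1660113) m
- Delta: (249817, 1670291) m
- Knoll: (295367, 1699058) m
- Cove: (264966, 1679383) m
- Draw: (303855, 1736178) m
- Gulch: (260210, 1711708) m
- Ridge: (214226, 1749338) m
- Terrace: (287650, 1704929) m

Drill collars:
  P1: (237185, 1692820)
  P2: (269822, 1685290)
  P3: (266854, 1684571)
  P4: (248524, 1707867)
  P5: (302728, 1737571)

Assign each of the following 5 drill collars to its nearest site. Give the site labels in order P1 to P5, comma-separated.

P1 → Delta (d²=667123265.00)
P2 → Cove (d²=58473385.00)
P3 → Cove (d²=30479888.00)
P4 → Gulch (d²=151315877.00)
P5 → Draw (d²=3210578.00)

Delta, Cove, Cove, Gulch, Draw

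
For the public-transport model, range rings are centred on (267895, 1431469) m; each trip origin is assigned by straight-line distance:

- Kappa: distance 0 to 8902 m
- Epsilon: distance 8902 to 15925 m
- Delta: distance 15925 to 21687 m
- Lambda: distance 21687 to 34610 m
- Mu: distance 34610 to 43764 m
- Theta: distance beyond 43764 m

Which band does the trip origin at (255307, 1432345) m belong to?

Distance = √((255307−267895)² + (1432345−1431469)²) = √(158457744.000 + 767376.000) = 12618.444 m.
8902 ≤ 12618.444 < 15925 → Epsilon.

Epsilon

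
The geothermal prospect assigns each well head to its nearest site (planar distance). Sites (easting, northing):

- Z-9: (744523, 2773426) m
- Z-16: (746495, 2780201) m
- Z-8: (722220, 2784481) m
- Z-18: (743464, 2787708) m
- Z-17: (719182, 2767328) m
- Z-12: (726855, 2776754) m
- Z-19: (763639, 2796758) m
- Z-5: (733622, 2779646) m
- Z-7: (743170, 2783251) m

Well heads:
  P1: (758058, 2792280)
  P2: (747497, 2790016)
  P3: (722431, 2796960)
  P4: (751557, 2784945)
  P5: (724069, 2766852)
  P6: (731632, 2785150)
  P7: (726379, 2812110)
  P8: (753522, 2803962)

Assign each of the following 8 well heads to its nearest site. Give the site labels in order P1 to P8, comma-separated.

Z-19, Z-18, Z-8, Z-16, Z-17, Z-5, Z-8, Z-19

P1 → Z-19 (d²=51200045.00)
P2 → Z-18 (d²=21591953.00)
P3 → Z-8 (d²=155769962.00)
P4 → Z-16 (d²=48129380.00)
P5 → Z-17 (d²=24109345.00)
P6 → Z-5 (d²=34254116.00)
P7 → Z-8 (d²=780658922.00)
P8 → Z-19 (d²=154251305.00)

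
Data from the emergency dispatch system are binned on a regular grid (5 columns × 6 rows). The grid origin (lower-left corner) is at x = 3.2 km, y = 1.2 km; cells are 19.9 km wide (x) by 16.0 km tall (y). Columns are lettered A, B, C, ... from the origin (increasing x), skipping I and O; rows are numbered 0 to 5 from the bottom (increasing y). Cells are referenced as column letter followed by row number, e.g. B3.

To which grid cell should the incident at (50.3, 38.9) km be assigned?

Column index: ⌊(50.3 − 3.2) / 19.9⌋ = ⌊2.367⌋ = 2 → column C
Row offset from origin: ⌊(38.9 − 1.2) / 16.0⌋ = ⌊2.356⌋ = 2 → row 2

C2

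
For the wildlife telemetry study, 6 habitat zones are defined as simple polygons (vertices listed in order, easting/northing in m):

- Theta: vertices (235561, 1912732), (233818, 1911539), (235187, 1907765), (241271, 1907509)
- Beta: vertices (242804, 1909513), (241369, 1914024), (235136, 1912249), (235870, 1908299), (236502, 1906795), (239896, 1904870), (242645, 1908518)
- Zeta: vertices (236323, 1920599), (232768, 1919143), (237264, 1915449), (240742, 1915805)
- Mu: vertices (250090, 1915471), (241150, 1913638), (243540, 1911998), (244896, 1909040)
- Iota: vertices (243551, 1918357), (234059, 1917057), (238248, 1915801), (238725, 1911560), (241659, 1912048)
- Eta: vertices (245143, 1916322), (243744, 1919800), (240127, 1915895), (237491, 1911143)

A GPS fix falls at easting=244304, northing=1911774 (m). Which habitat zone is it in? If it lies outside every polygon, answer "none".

Mu

Cast a ray rightward from (244304, 1911774). For each polygon, the edges (by vertex number in listed order) whose endpoints lie on opposite sides of northing = 1911774, where each meets that height, and whether that is right or left of the point:
Theta: 1–2 at easting≈234161.3 (left), 4–1 at easting≈236608.3 (left) → 0 crossings.
Beta: 1–2 at easting≈242084.8 (left), 3–4 at easting≈235224.3 (left) → 0 crossings.
Zeta: no edge straddles that height → 0 crossings.
Mu: 3–4 at easting≈243642.7 (left), 4–1 at easting≈247104.1 (right) → 1 crossing.
Iota: 3–4 at easting≈238700.9 (left), 4–5 at easting≈240011.6 (left) → 0 crossings.
Eta: 3–4 at easting≈237841.0 (left), 4–1 at easting≈238423.3 (left) → 0 crossings.
Only Mu has an odd count, so the point is inside Mu.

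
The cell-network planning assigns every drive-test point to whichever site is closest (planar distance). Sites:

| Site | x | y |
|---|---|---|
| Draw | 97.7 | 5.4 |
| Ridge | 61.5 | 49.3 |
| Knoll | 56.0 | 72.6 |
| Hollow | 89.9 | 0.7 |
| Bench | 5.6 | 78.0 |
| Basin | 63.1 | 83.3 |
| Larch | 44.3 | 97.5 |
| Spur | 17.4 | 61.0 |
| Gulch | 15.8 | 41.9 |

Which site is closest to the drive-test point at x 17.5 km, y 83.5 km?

Squared distances to each site:
Draw: 12531.650; Ridge: 3105.640; Knoll: 1601.060; Hollow: 12097.600; Bench: 171.860; Basin: 2079.400; Larch: 914.240; Spur: 506.260; Gulch: 1733.450.
Minimum at Bench.

Bench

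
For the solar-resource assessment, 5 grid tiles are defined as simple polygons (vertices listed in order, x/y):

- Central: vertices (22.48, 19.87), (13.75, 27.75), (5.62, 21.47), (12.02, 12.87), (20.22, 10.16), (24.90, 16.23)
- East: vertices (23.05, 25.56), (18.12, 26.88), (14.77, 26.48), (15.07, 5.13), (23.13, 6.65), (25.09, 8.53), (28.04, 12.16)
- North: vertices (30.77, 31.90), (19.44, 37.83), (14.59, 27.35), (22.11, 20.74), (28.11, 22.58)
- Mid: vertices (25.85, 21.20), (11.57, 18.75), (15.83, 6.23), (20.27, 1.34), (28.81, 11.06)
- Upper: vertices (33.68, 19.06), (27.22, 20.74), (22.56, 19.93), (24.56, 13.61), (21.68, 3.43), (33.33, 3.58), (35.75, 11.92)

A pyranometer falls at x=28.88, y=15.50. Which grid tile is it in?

Cast a ray rightward from (28.88, 15.50). For each polygon, the edges (by vertex number in listed order) whose endpoints lie on opposite sides of y = 15.50, where each meets that height, and whether that is right or left of the point:
Central: 3–4 at x≈10.063 (left), 5–6 at x≈24.337 (left) → 0 crossings.
East: 3–4 at x≈14.924 (left), 7–1 at x≈26.796 (left) → 0 crossings.
North: no edge straddles that height → 0 crossings.
Mid: 2–3 at x≈12.676 (left), 5–1 at x≈27.514 (left) → 0 crossings.
Upper: 3–4 at x≈23.962 (left), 7–1 at x≈34.712 (right) → 1 crossing.
Only Upper has an odd count, so the point is inside Upper.

Upper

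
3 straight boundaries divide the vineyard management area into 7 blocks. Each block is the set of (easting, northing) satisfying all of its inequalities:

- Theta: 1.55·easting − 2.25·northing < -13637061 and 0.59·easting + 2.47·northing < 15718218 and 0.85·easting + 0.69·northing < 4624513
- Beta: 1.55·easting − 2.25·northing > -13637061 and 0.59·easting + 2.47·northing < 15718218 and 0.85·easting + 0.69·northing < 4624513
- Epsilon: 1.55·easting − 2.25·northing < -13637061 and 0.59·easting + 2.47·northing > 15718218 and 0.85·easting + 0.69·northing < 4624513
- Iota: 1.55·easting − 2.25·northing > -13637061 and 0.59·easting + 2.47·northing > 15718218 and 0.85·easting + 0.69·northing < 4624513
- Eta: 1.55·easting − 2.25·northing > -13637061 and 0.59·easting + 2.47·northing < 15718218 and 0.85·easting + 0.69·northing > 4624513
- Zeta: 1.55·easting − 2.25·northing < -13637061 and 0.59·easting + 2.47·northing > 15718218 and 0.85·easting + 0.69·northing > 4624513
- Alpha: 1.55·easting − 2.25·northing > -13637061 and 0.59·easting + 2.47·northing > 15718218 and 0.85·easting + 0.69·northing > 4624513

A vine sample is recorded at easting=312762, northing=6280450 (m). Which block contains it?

1.55·312762 − 2.25·6280450 = -13646231.400, which is < -13637061
0.59·312762 + 2.47·6280450 = 15697241.080, which is < 15718218
0.85·312762 + 0.69·6280450 = 4599358.200, which is < 4624513
This sign pattern matches Theta.

Theta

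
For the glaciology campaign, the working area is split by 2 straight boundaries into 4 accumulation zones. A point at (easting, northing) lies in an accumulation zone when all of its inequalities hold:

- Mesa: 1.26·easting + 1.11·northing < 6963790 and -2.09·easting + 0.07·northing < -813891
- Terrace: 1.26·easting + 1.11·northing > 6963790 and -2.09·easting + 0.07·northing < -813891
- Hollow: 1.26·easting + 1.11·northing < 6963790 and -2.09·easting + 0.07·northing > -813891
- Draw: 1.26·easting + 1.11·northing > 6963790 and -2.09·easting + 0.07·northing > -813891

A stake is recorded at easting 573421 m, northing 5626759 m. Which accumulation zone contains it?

1.26·573421 + 1.11·5626759 = 6968212.950, which is > 6963790
-2.09·573421 + 0.07·5626759 = -804576.760, which is > -813891
This sign pattern matches Draw.

Draw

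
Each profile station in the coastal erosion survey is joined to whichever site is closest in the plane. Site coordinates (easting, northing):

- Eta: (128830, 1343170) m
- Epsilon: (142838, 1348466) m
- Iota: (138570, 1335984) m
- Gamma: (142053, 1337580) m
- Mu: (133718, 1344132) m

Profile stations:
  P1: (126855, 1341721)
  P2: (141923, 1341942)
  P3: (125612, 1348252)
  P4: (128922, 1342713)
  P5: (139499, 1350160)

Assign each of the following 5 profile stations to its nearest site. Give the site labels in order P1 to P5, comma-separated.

P1 → Eta (d²=6000226.00)
P2 → Gamma (d²=19043944.00)
P3 → Eta (d²=36182248.00)
P4 → Eta (d²=217313.00)
P5 → Epsilon (d²=14018557.00)

Eta, Gamma, Eta, Eta, Epsilon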